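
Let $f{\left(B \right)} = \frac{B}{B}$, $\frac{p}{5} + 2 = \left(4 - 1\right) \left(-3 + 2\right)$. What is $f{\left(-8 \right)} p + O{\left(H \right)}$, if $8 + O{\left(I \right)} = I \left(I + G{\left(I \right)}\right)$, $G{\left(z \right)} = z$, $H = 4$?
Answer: $-1$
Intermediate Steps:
$O{\left(I \right)} = -8 + 2 I^{2}$ ($O{\left(I \right)} = -8 + I \left(I + I\right) = -8 + I 2 I = -8 + 2 I^{2}$)
$p = -25$ ($p = -10 + 5 \left(4 - 1\right) \left(-3 + 2\right) = -10 + 5 \cdot 3 \left(-1\right) = -10 + 5 \left(-3\right) = -10 - 15 = -25$)
$f{\left(B \right)} = 1$
$f{\left(-8 \right)} p + O{\left(H \right)} = 1 \left(-25\right) - \left(8 - 2 \cdot 4^{2}\right) = -25 + \left(-8 + 2 \cdot 16\right) = -25 + \left(-8 + 32\right) = -25 + 24 = -1$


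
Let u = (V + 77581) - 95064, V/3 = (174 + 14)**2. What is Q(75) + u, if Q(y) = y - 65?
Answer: 88559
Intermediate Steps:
V = 106032 (V = 3*(174 + 14)**2 = 3*188**2 = 3*35344 = 106032)
Q(y) = -65 + y
u = 88549 (u = (106032 + 77581) - 95064 = 183613 - 95064 = 88549)
Q(75) + u = (-65 + 75) + 88549 = 10 + 88549 = 88559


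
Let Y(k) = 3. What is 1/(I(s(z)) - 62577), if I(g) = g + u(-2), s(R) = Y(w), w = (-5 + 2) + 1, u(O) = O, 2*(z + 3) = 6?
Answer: -1/62576 ≈ -1.5981e-5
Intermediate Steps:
z = 0 (z = -3 + (½)*6 = -3 + 3 = 0)
w = -2 (w = -3 + 1 = -2)
s(R) = 3
I(g) = -2 + g (I(g) = g - 2 = -2 + g)
1/(I(s(z)) - 62577) = 1/((-2 + 3) - 62577) = 1/(1 - 62577) = 1/(-62576) = -1/62576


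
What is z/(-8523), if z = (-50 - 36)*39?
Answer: 1118/2841 ≈ 0.39352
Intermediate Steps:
z = -3354 (z = -86*39 = -3354)
z/(-8523) = -3354/(-8523) = -3354*(-1/8523) = 1118/2841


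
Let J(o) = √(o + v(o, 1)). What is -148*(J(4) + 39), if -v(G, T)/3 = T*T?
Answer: -5920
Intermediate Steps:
v(G, T) = -3*T² (v(G, T) = -3*T*T = -3*T²)
J(o) = √(-3 + o) (J(o) = √(o - 3*1²) = √(o - 3*1) = √(o - 3) = √(-3 + o))
-148*(J(4) + 39) = -148*(√(-3 + 4) + 39) = -148*(√1 + 39) = -148*(1 + 39) = -148*40 = -5920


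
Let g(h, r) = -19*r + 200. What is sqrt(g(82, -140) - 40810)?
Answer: 5*I*sqrt(1518) ≈ 194.81*I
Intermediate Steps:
g(h, r) = 200 - 19*r
sqrt(g(82, -140) - 40810) = sqrt((200 - 19*(-140)) - 40810) = sqrt((200 + 2660) - 40810) = sqrt(2860 - 40810) = sqrt(-37950) = 5*I*sqrt(1518)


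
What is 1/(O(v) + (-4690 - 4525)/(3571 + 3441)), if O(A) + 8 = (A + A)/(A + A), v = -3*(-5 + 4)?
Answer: -7012/58299 ≈ -0.12028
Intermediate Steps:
v = 3 (v = -3*(-1) = 3)
O(A) = -7 (O(A) = -8 + (A + A)/(A + A) = -8 + (2*A)/((2*A)) = -8 + (2*A)*(1/(2*A)) = -8 + 1 = -7)
1/(O(v) + (-4690 - 4525)/(3571 + 3441)) = 1/(-7 + (-4690 - 4525)/(3571 + 3441)) = 1/(-7 - 9215/7012) = 1/(-58299/7012) = -7012/58299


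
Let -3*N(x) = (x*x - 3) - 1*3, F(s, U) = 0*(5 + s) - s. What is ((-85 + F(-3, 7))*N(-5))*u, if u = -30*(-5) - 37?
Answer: 176054/3 ≈ 58685.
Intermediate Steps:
F(s, U) = -s (F(s, U) = 0 - s = -s)
N(x) = 2 - x²/3 (N(x) = -((x*x - 3) - 1*3)/3 = -((x² - 3) - 3)/3 = -((-3 + x²) - 3)/3 = -(-6 + x²)/3 = 2 - x²/3)
u = 113 (u = 150 - 37 = 113)
((-85 + F(-3, 7))*N(-5))*u = ((-85 - 1*(-3))*(2 - ⅓*(-5)²))*113 = ((-85 + 3)*(2 - ⅓*25))*113 = -82*(2 - 25/3)*113 = -82*(-19/3)*113 = (1558/3)*113 = 176054/3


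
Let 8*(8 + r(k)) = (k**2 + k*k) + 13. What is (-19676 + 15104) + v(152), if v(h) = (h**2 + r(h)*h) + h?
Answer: 895667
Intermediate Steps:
r(k) = -51/8 + k**2/4 (r(k) = -8 + ((k**2 + k*k) + 13)/8 = -8 + ((k**2 + k**2) + 13)/8 = -8 + (2*k**2 + 13)/8 = -8 + (13 + 2*k**2)/8 = -8 + (13/8 + k**2/4) = -51/8 + k**2/4)
v(h) = h + h**2 + h*(-51/8 + h**2/4) (v(h) = (h**2 + (-51/8 + h**2/4)*h) + h = (h**2 + h*(-51/8 + h**2/4)) + h = h + h**2 + h*(-51/8 + h**2/4))
(-19676 + 15104) + v(152) = (-19676 + 15104) + (1/8)*152*(-43 + 2*152**2 + 8*152) = -4572 + (1/8)*152*(-43 + 2*23104 + 1216) = -4572 + (1/8)*152*(-43 + 46208 + 1216) = -4572 + (1/8)*152*47381 = -4572 + 900239 = 895667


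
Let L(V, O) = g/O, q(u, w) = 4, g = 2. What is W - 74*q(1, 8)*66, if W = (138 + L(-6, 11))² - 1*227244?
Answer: -27549980/121 ≈ -2.2769e+5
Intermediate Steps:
L(V, O) = 2/O
W = -25186124/121 (W = (138 + 2/11)² - 1*227244 = (138 + 2*(1/11))² - 227244 = (138 + 2/11)² - 227244 = (1520/11)² - 227244 = 2310400/121 - 227244 = -25186124/121 ≈ -2.0815e+5)
W - 74*q(1, 8)*66 = -25186124/121 - 74*4*66 = -25186124/121 - 296*66 = -25186124/121 - 1*19536 = -25186124/121 - 19536 = -27549980/121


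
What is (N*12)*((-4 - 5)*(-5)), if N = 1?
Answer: 540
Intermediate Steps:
(N*12)*((-4 - 5)*(-5)) = (1*12)*((-4 - 5)*(-5)) = 12*(-9*(-5)) = 12*45 = 540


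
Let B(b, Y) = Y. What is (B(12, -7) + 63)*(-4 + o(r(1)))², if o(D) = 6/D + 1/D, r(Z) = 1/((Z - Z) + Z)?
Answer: 504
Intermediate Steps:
r(Z) = 1/Z (r(Z) = 1/(0 + Z) = 1/Z)
o(D) = 7/D (o(D) = 6/D + 1/D = 7/D)
(B(12, -7) + 63)*(-4 + o(r(1)))² = (-7 + 63)*(-4 + 7/(1/1))² = 56*(-4 + 7/1)² = 56*(-4 + 7*1)² = 56*(-4 + 7)² = 56*3² = 56*9 = 504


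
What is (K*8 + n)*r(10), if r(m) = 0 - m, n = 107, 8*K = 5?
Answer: -1120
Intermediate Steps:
K = 5/8 (K = (⅛)*5 = 5/8 ≈ 0.62500)
r(m) = -m
(K*8 + n)*r(10) = ((5/8)*8 + 107)*(-1*10) = (5 + 107)*(-10) = 112*(-10) = -1120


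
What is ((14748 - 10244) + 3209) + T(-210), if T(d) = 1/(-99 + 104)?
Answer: 38566/5 ≈ 7713.2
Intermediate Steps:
T(d) = ⅕ (T(d) = 1/5 = ⅕)
((14748 - 10244) + 3209) + T(-210) = ((14748 - 10244) + 3209) + ⅕ = (4504 + 3209) + ⅕ = 7713 + ⅕ = 38566/5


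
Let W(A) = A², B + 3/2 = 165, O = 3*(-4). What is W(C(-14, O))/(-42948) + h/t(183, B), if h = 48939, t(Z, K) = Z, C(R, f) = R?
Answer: 175149692/654957 ≈ 267.42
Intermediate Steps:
O = -12
B = 327/2 (B = -3/2 + 165 = 327/2 ≈ 163.50)
W(C(-14, O))/(-42948) + h/t(183, B) = (-14)²/(-42948) + 48939/183 = 196*(-1/42948) + 48939*(1/183) = -49/10737 + 16313/61 = 175149692/654957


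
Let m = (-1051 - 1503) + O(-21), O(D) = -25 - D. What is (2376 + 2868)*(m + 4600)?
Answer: 10708248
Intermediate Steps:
m = -2558 (m = (-1051 - 1503) + (-25 - 1*(-21)) = -2554 + (-25 + 21) = -2554 - 4 = -2558)
(2376 + 2868)*(m + 4600) = (2376 + 2868)*(-2558 + 4600) = 5244*2042 = 10708248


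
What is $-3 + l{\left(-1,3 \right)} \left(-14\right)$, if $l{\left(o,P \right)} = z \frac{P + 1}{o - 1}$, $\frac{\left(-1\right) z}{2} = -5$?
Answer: $277$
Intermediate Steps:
$z = 10$ ($z = \left(-2\right) \left(-5\right) = 10$)
$l{\left(o,P \right)} = \frac{10 \left(1 + P\right)}{-1 + o}$ ($l{\left(o,P \right)} = 10 \frac{P + 1}{o - 1} = 10 \frac{1 + P}{-1 + o} = \frac{10 \left(1 + P\right)}{-1 + o}$)
$-3 + l{\left(-1,3 \right)} \left(-14\right) = -3 + \frac{10 \left(1 + 3\right)}{-1 - 1} \left(-14\right) = -3 + 10 \frac{1}{-2} \cdot 4 \left(-14\right) = -3 + 10 \left(- \frac{1}{2}\right) 4 \left(-14\right) = -3 - -280 = -3 + 280 = 277$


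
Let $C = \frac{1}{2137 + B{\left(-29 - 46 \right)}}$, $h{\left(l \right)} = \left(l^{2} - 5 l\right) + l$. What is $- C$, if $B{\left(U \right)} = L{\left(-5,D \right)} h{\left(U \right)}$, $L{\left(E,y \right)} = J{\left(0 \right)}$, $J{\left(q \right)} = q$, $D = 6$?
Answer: $- \frac{1}{2137} \approx -0.00046795$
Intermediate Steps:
$h{\left(l \right)} = l^{2} - 4 l$
$L{\left(E,y \right)} = 0$
$B{\left(U \right)} = 0$ ($B{\left(U \right)} = 0 U \left(-4 + U\right) = 0$)
$C = \frac{1}{2137}$ ($C = \frac{1}{2137 + 0} = \frac{1}{2137} \approx 0.00046795$)
$- C = \left(-1\right) \frac{1}{2137} = - \frac{1}{2137}$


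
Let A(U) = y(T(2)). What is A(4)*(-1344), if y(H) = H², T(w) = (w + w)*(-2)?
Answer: -86016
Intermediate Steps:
T(w) = -4*w (T(w) = (2*w)*(-2) = -4*w)
A(U) = 64 (A(U) = (-4*2)² = (-8)² = 64)
A(4)*(-1344) = 64*(-1344) = -86016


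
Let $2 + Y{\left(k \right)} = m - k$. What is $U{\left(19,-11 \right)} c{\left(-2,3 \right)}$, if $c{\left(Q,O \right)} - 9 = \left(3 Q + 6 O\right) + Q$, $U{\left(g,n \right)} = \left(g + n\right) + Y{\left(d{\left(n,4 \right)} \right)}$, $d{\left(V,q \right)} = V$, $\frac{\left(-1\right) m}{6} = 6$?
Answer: $-361$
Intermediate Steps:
$m = -36$ ($m = \left(-6\right) 6 = -36$)
$Y{\left(k \right)} = -38 - k$ ($Y{\left(k \right)} = -2 - \left(36 + k\right) = -38 - k$)
$U{\left(g,n \right)} = -38 + g$ ($U{\left(g,n \right)} = \left(g + n\right) - \left(38 + n\right) = -38 + g$)
$c{\left(Q,O \right)} = 9 + 4 Q + 6 O$ ($c{\left(Q,O \right)} = 9 + \left(\left(3 Q + 6 O\right) + Q\right) = 9 + \left(4 Q + 6 O\right) = 9 + 4 Q + 6 O$)
$U{\left(19,-11 \right)} c{\left(-2,3 \right)} = \left(-38 + 19\right) \left(9 + 4 \left(-2\right) + 6 \cdot 3\right) = - 19 \left(9 - 8 + 18\right) = \left(-19\right) 19 = -361$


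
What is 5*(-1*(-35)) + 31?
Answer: 206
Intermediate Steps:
5*(-1*(-35)) + 31 = 5*35 + 31 = 175 + 31 = 206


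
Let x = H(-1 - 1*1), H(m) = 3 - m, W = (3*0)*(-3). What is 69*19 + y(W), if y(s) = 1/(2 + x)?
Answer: 9178/7 ≈ 1311.1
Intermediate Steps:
W = 0 (W = 0*(-3) = 0)
x = 5 (x = 3 - (-1 - 1*1) = 3 - (-1 - 1) = 3 - 1*(-2) = 3 + 2 = 5)
y(s) = ⅐ (y(s) = 1/(2 + 5) = 1/7 = ⅐)
69*19 + y(W) = 69*19 + ⅐ = 1311 + ⅐ = 9178/7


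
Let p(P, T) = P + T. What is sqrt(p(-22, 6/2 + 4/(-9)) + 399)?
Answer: 2*sqrt(854)/3 ≈ 19.482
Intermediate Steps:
sqrt(p(-22, 6/2 + 4/(-9)) + 399) = sqrt((-22 + (6/2 + 4/(-9))) + 399) = sqrt((-22 + (6*(1/2) + 4*(-1/9))) + 399) = sqrt((-22 + (3 - 4/9)) + 399) = sqrt((-22 + 23/9) + 399) = sqrt(-175/9 + 399) = sqrt(3416/9) = 2*sqrt(854)/3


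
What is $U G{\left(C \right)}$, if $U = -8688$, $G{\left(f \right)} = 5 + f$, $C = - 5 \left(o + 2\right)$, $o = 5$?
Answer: $260640$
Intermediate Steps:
$C = -35$ ($C = - 5 \left(5 + 2\right) = \left(-5\right) 7 = -35$)
$U G{\left(C \right)} = - 8688 \left(5 - 35\right) = \left(-8688\right) \left(-30\right) = 260640$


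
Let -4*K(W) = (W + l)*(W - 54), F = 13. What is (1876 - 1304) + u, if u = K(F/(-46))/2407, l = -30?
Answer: 11649790735/20372848 ≈ 571.83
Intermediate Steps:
K(W) = -(-54 + W)*(-30 + W)/4 (K(W) = -(W - 30)*(W - 54)/4 = -(-30 + W)*(-54 + W)/4 = -(-54 + W)*(-30 + W)/4)
u = -3478321/20372848 (u = (-405 + 21*(13/(-46)) - (13/(-46))²/4)/2407 = (-405 + 21*(13*(-1/46)) - (13*(-1/46))²/4)*(1/2407) = (-405 + 21*(-13/46) - (-13/46)²/4)*(1/2407) = (-405 - 273/46 - ¼*169/2116)*(1/2407) = (-405 - 273/46 - 169/8464)*(1/2407) = -3478321/8464*1/2407 = -3478321/20372848 ≈ -0.17073)
(1876 - 1304) + u = (1876 - 1304) - 3478321/20372848 = 572 - 3478321/20372848 = 11649790735/20372848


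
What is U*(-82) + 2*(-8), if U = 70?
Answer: -5756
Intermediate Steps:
U*(-82) + 2*(-8) = 70*(-82) + 2*(-8) = -5740 - 16 = -5756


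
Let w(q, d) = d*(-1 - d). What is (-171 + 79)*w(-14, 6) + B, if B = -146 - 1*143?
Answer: 3575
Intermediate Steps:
B = -289 (B = -146 - 143 = -289)
(-171 + 79)*w(-14, 6) + B = (-171 + 79)*(-1*6*(1 + 6)) - 289 = -(-92)*6*7 - 289 = -92*(-42) - 289 = 3864 - 289 = 3575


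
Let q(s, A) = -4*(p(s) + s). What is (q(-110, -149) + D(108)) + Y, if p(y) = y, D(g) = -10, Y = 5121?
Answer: 5991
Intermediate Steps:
q(s, A) = -8*s (q(s, A) = -4*(s + s) = -8*s)
(q(-110, -149) + D(108)) + Y = (-8*(-110) - 10) + 5121 = (880 - 10) + 5121 = 870 + 5121 = 5991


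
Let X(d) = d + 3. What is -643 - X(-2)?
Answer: -644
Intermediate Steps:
X(d) = 3 + d
-643 - X(-2) = -643 - (3 - 2) = -643 - 1*1 = -643 - 1 = -644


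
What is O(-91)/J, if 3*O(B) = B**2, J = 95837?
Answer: 1183/41073 ≈ 0.028802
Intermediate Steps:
O(B) = B**2/3
O(-91)/J = ((1/3)*(-91)**2)/95837 = ((1/3)*8281)*(1/95837) = (8281/3)*(1/95837) = 1183/41073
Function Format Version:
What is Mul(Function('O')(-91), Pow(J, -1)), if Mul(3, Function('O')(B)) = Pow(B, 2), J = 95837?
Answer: Rational(1183, 41073) ≈ 0.028802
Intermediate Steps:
Function('O')(B) = Mul(Rational(1, 3), Pow(B, 2))
Mul(Function('O')(-91), Pow(J, -1)) = Mul(Mul(Rational(1, 3), Pow(-91, 2)), Pow(95837, -1)) = Mul(Mul(Rational(1, 3), 8281), Rational(1, 95837)) = Mul(Rational(8281, 3), Rational(1, 95837)) = Rational(1183, 41073)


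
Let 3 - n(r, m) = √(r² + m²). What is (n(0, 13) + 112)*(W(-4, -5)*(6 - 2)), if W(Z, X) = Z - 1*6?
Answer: -4080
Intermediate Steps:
n(r, m) = 3 - √(m² + r²) (n(r, m) = 3 - √(r² + m²) = 3 - √(m² + r²))
W(Z, X) = -6 + Z (W(Z, X) = Z - 6 = -6 + Z)
(n(0, 13) + 112)*(W(-4, -5)*(6 - 2)) = ((3 - √(13² + 0²)) + 112)*((-6 - 4)*(6 - 2)) = ((3 - √(169 + 0)) + 112)*(-10*4) = ((3 - √169) + 112)*(-40) = ((3 - 1*13) + 112)*(-40) = ((3 - 13) + 112)*(-40) = (-10 + 112)*(-40) = 102*(-40) = -4080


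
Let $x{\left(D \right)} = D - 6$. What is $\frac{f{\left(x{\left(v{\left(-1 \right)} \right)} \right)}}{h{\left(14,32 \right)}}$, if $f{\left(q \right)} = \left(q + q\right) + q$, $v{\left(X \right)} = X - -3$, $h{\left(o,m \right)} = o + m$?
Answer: $- \frac{6}{23} \approx -0.26087$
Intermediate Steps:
$h{\left(o,m \right)} = m + o$
$v{\left(X \right)} = 3 + X$ ($v{\left(X \right)} = X + 3 = 3 + X$)
$x{\left(D \right)} = -6 + D$ ($x{\left(D \right)} = D - 6 = -6 + D$)
$f{\left(q \right)} = 3 q$ ($f{\left(q \right)} = 2 q + q = 3 q$)
$\frac{f{\left(x{\left(v{\left(-1 \right)} \right)} \right)}}{h{\left(14,32 \right)}} = \frac{3 \left(-6 + \left(3 - 1\right)\right)}{32 + 14} = \frac{3 \left(-6 + 2\right)}{46} = 3 \left(-4\right) \frac{1}{46} = \left(-12\right) \frac{1}{46} = - \frac{6}{23}$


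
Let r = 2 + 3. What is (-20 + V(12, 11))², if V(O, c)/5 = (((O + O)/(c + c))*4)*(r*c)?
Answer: 1392400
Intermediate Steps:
r = 5
V(O, c) = 100*O (V(O, c) = 5*((((O + O)/(c + c))*4)*(5*c)) = 5*((((2*O)/((2*c)))*4)*(5*c)) = 5*((((2*O)*(1/(2*c)))*4)*(5*c)) = 5*(((O/c)*4)*(5*c)) = 5*((4*O/c)*(5*c)) = 5*(20*O) = 100*O)
(-20 + V(12, 11))² = (-20 + 100*12)² = (-20 + 1200)² = 1180² = 1392400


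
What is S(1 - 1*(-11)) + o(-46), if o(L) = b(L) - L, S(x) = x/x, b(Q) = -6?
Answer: 41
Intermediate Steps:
S(x) = 1
o(L) = -6 - L
S(1 - 1*(-11)) + o(-46) = 1 + (-6 - 1*(-46)) = 1 + (-6 + 46) = 1 + 40 = 41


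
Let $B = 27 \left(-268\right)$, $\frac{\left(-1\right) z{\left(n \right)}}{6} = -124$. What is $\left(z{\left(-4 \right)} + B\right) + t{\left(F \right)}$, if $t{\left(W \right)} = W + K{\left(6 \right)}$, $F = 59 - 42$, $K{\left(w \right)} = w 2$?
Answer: $-6463$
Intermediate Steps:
$z{\left(n \right)} = 744$ ($z{\left(n \right)} = \left(-6\right) \left(-124\right) = 744$)
$K{\left(w \right)} = 2 w$
$F = 17$ ($F = 59 - 42 = 17$)
$t{\left(W \right)} = 12 + W$ ($t{\left(W \right)} = W + 2 \cdot 6 = W + 12 = 12 + W$)
$B = -7236$
$\left(z{\left(-4 \right)} + B\right) + t{\left(F \right)} = \left(744 - 7236\right) + \left(12 + 17\right) = -6492 + 29 = -6463$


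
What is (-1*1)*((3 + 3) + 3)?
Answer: -9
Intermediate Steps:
(-1*1)*((3 + 3) + 3) = -(6 + 3) = -1*9 = -9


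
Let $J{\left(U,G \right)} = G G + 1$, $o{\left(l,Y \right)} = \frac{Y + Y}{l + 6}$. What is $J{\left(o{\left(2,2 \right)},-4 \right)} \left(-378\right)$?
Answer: $-6426$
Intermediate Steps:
$o{\left(l,Y \right)} = \frac{2 Y}{6 + l}$
$J{\left(U,G \right)} = 1 + G^{2}$ ($J{\left(U,G \right)} = G^{2} + 1 = 1 + G^{2}$)
$J{\left(o{\left(2,2 \right)},-4 \right)} \left(-378\right) = \left(1 + \left(-4\right)^{2}\right) \left(-378\right) = \left(1 + 16\right) \left(-378\right) = 17 \left(-378\right) = -6426$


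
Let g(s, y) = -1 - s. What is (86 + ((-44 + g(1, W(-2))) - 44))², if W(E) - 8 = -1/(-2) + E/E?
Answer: 16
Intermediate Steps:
W(E) = 19/2 (W(E) = 8 + (-1/(-2) + E/E) = 8 + (-1*(-½) + 1) = 8 + (½ + 1) = 8 + 3/2 = 19/2)
(86 + ((-44 + g(1, W(-2))) - 44))² = (86 + ((-44 + (-1 - 1*1)) - 44))² = (86 + ((-44 + (-1 - 1)) - 44))² = (86 + ((-44 - 2) - 44))² = (86 + (-46 - 44))² = (86 - 90)² = (-4)² = 16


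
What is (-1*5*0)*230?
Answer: 0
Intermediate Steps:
(-1*5*0)*230 = -5*0*230 = 0*230 = 0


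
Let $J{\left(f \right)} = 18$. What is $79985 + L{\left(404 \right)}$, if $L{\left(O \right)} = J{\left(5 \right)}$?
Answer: $80003$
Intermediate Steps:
$L{\left(O \right)} = 18$
$79985 + L{\left(404 \right)} = 79985 + 18 = 80003$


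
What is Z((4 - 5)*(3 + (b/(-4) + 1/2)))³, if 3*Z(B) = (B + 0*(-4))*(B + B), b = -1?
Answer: 421875/512 ≈ 823.97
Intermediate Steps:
Z(B) = 2*B²/3 (Z(B) = ((B + 0*(-4))*(B + B))/3 = ((B + 0)*(2*B))/3 = (B*(2*B))/3 = (2*B²)/3 = 2*B²/3)
Z((4 - 5)*(3 + (b/(-4) + 1/2)))³ = (2*((4 - 5)*(3 + (-1/(-4) + 1/2)))²/3)³ = (2*(-(3 + (-1*(-¼) + 1*(½))))²/3)³ = (2*(-(3 + (¼ + ½)))²/3)³ = (2*(-(3 + ¾))²/3)³ = (2*(-1*15/4)²/3)³ = (2*(-15/4)²/3)³ = ((⅔)*(225/16))³ = (75/8)³ = 421875/512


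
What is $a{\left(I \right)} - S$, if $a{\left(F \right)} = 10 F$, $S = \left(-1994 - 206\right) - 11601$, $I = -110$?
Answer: $12701$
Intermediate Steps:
$S = -13801$ ($S = -2200 - 11601 = -13801$)
$a{\left(I \right)} - S = 10 \left(-110\right) - -13801 = -1100 + 13801 = 12701$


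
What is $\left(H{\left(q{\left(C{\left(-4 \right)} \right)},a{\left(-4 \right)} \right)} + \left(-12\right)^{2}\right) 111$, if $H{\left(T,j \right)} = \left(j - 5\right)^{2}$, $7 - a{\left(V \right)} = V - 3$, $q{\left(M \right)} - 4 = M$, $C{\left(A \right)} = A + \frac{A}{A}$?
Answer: $24975$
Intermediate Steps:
$C{\left(A \right)} = 1 + A$ ($C{\left(A \right)} = A + 1 = 1 + A$)
$q{\left(M \right)} = 4 + M$
$a{\left(V \right)} = 10 - V$ ($a{\left(V \right)} = 7 - \left(V - 3\right) = 7 - \left(-3 + V\right) = 10 - V$)
$H{\left(T,j \right)} = \left(-5 + j\right)^{2}$
$\left(H{\left(q{\left(C{\left(-4 \right)} \right)},a{\left(-4 \right)} \right)} + \left(-12\right)^{2}\right) 111 = \left(\left(-5 + \left(10 - -4\right)\right)^{2} + \left(-12\right)^{2}\right) 111 = \left(\left(-5 + \left(10 + 4\right)\right)^{2} + 144\right) 111 = \left(\left(-5 + 14\right)^{2} + 144\right) 111 = \left(9^{2} + 144\right) 111 = \left(81 + 144\right) 111 = 225 \cdot 111 = 24975$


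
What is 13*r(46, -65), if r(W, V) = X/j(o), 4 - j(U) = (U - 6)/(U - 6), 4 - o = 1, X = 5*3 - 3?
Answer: 52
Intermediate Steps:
X = 12 (X = 15 - 3 = 12)
o = 3 (o = 4 - 1*1 = 4 - 1 = 3)
j(U) = 3 (j(U) = 4 - (U - 6)/(U - 6) = 4 - (-6 + U)/(-6 + U) = 4 - 1*1 = 4 - 1 = 3)
r(W, V) = 4 (r(W, V) = 12/3 = 12*(1/3) = 4)
13*r(46, -65) = 13*4 = 52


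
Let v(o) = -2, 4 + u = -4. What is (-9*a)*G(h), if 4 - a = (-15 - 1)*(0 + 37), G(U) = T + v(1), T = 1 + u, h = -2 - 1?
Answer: 48276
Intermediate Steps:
u = -8 (u = -4 - 4 = -8)
h = -3
T = -7 (T = 1 - 8 = -7)
G(U) = -9 (G(U) = -7 - 2 = -9)
a = 596 (a = 4 - (-15 - 1)*(0 + 37) = 4 - (-16)*37 = 4 - 1*(-592) = 4 + 592 = 596)
(-9*a)*G(h) = -9*596*(-9) = -5364*(-9) = 48276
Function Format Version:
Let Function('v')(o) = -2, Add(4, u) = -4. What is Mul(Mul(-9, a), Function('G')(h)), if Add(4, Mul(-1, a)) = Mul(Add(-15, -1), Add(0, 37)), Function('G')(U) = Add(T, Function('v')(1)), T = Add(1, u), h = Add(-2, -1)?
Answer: 48276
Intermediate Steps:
u = -8 (u = Add(-4, -4) = -8)
h = -3
T = -7 (T = Add(1, -8) = -7)
Function('G')(U) = -9 (Function('G')(U) = Add(-7, -2) = -9)
a = 596 (a = Add(4, Mul(-1, Mul(Add(-15, -1), Add(0, 37)))) = Add(4, Mul(-1, Mul(-16, 37))) = Add(4, Mul(-1, -592)) = Add(4, 592) = 596)
Mul(Mul(-9, a), Function('G')(h)) = Mul(Mul(-9, 596), -9) = Mul(-5364, -9) = 48276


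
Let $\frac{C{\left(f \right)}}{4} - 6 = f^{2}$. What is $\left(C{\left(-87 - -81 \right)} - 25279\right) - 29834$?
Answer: $-54945$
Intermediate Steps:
$C{\left(f \right)} = 24 + 4 f^{2}$
$\left(C{\left(-87 - -81 \right)} - 25279\right) - 29834 = \left(\left(24 + 4 \left(-87 - -81\right)^{2}\right) - 25279\right) - 29834 = \left(\left(24 + 4 \left(-87 + 81\right)^{2}\right) - 25279\right) - 29834 = \left(\left(24 + 4 \left(-6\right)^{2}\right) - 25279\right) - 29834 = \left(\left(24 + 4 \cdot 36\right) - 25279\right) - 29834 = \left(\left(24 + 144\right) - 25279\right) - 29834 = \left(168 - 25279\right) - 29834 = -25111 - 29834 = -54945$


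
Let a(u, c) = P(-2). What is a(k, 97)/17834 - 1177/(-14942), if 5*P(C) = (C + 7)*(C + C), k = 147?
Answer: 43425/552854 ≈ 0.078547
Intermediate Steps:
P(C) = 2*C*(7 + C)/5 (P(C) = ((C + 7)*(C + C))/5 = ((7 + C)*(2*C))/5 = (2*C*(7 + C))/5 = 2*C*(7 + C)/5)
a(u, c) = -4 (a(u, c) = (⅖)*(-2)*(7 - 2) = (⅖)*(-2)*5 = -4)
a(k, 97)/17834 - 1177/(-14942) = -4/17834 - 1177/(-14942) = -4*1/17834 - 1177*(-1/14942) = -2/8917 + 1177/14942 = 43425/552854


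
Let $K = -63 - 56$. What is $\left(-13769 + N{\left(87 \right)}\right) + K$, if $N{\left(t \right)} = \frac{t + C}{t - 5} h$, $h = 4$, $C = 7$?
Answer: $- \frac{569220}{41} \approx -13883.0$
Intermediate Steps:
$K = -119$ ($K = -63 - 56 = -119$)
$N{\left(t \right)} = \frac{4 \left(7 + t\right)}{-5 + t}$ ($N{\left(t \right)} = \frac{t + 7}{t - 5} \cdot 4 = \frac{7 + t}{-5 + t} 4 = \frac{4 \left(7 + t\right)}{-5 + t}$)
$\left(-13769 + N{\left(87 \right)}\right) + K = \left(-13769 + \frac{4 \left(7 + 87\right)}{-5 + 87}\right) - 119 = \left(-13769 + 4 \cdot \frac{1}{82} \cdot 94\right) - 119 = \left(-13769 + \frac{188}{41}\right) - 119 = - \frac{564341}{41} - 119 = - \frac{569220}{41}$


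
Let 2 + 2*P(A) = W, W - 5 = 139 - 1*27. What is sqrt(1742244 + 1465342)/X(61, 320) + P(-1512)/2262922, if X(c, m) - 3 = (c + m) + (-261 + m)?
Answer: 115/4525844 + sqrt(3207586)/443 ≈ 4.0429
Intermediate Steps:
X(c, m) = -258 + c + 2*m (X(c, m) = 3 + ((c + m) + (-261 + m)) = 3 + (-261 + c + 2*m) = -258 + c + 2*m)
W = 117 (W = 5 + (139 - 1*27) = 5 + (139 - 27) = 5 + 112 = 117)
P(A) = 115/2 (P(A) = -1 + (1/2)*117 = -1 + 117/2 = 115/2)
sqrt(1742244 + 1465342)/X(61, 320) + P(-1512)/2262922 = sqrt(1742244 + 1465342)/(-258 + 61 + 2*320) + (115/2)/2262922 = sqrt(3207586)/(-258 + 61 + 640) + (115/2)*(1/2262922) = sqrt(3207586)/443 + 115/4525844 = 115/4525844 + sqrt(3207586)/443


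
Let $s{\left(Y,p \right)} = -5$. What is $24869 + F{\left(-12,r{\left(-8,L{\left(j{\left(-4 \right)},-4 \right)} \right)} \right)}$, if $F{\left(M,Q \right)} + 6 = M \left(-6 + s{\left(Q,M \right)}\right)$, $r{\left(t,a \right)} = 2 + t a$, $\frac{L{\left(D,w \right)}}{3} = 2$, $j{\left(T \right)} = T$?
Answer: $24995$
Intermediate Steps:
$L{\left(D,w \right)} = 6$ ($L{\left(D,w \right)} = 3 \cdot 2 = 6$)
$r{\left(t,a \right)} = 2 + a t$
$F{\left(M,Q \right)} = -6 - 11 M$ ($F{\left(M,Q \right)} = -6 + M \left(-6 - 5\right) = -6 + M \left(-11\right) = -6 - 11 M$)
$24869 + F{\left(-12,r{\left(-8,L{\left(j{\left(-4 \right)},-4 \right)} \right)} \right)} = 24869 - -126 = 24869 + \left(-6 + 132\right) = 24869 + 126 = 24995$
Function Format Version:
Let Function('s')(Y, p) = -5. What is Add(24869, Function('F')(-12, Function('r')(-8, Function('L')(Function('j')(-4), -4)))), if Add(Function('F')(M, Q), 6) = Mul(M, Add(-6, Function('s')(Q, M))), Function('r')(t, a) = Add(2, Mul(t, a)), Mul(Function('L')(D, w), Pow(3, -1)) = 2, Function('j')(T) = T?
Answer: 24995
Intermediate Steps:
Function('L')(D, w) = 6 (Function('L')(D, w) = Mul(3, 2) = 6)
Function('r')(t, a) = Add(2, Mul(a, t))
Function('F')(M, Q) = Add(-6, Mul(-11, M)) (Function('F')(M, Q) = Add(-6, Mul(M, Add(-6, -5))) = Add(-6, Mul(M, -11)) = Add(-6, Mul(-11, M)))
Add(24869, Function('F')(-12, Function('r')(-8, Function('L')(Function('j')(-4), -4)))) = Add(24869, Add(-6, Mul(-11, -12))) = Add(24869, Add(-6, 132)) = Add(24869, 126) = 24995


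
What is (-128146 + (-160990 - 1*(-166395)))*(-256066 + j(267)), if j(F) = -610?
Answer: 31504668916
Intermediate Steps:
(-128146 + (-160990 - 1*(-166395)))*(-256066 + j(267)) = (-128146 + (-160990 - 1*(-166395)))*(-256066 - 610) = (-128146 + (-160990 + 166395))*(-256676) = (-128146 + 5405)*(-256676) = -122741*(-256676) = 31504668916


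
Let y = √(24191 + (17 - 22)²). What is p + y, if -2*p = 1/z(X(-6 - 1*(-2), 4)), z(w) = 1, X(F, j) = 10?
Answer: -½ + 2*√6054 ≈ 155.11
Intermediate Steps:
y = 2*√6054 (y = √(24191 + (-5)²) = √(24191 + 25) = √24216 = 2*√6054 ≈ 155.61)
p = -½ (p = -½/1 = -½*1 = -½ ≈ -0.50000)
p + y = -½ + 2*√6054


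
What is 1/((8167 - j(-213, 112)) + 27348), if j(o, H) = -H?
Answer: 1/35627 ≈ 2.8069e-5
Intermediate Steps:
1/((8167 - j(-213, 112)) + 27348) = 1/((8167 - (-1)*112) + 27348) = 1/((8167 - 1*(-112)) + 27348) = 1/((8167 + 112) + 27348) = 1/(8279 + 27348) = 1/35627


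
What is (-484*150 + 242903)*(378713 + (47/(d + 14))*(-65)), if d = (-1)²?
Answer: 193383824984/3 ≈ 6.4461e+10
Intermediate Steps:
d = 1
(-484*150 + 242903)*(378713 + (47/(d + 14))*(-65)) = (-484*150 + 242903)*(378713 + (47/(1 + 14))*(-65)) = (-72600 + 242903)*(378713 + (47/15)*(-65)) = 170303*(378713 + ((1/15)*47)*(-65)) = 170303*(378713 + (47/15)*(-65)) = 170303*(378713 - 611/3) = 170303*(1135528/3) = 193383824984/3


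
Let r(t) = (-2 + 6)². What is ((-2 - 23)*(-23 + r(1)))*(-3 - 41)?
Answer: -7700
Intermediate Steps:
r(t) = 16 (r(t) = 4² = 16)
((-2 - 23)*(-23 + r(1)))*(-3 - 41) = ((-2 - 23)*(-23 + 16))*(-3 - 41) = -25*(-7)*(-44) = 175*(-44) = -7700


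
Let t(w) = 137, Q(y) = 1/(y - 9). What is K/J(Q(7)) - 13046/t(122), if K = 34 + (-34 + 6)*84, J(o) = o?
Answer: 622086/137 ≈ 4540.8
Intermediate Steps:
Q(y) = 1/(-9 + y)
K = -2318 (K = 34 - 28*84 = 34 - 2352 = -2318)
K/J(Q(7)) - 13046/t(122) = -2318/(1/(-9 + 7)) - 13046/137 = -2318/(1/(-2)) - 13046*1/137 = -2318/(-½) - 13046/137 = -2318*(-2) - 13046/137 = 4636 - 13046/137 = 622086/137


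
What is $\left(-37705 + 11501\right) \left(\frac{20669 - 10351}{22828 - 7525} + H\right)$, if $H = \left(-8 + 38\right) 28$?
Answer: $- \frac{337110214952}{15303} \approx -2.2029 \cdot 10^{7}$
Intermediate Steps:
$H = 840$ ($H = 30 \cdot 28 = 840$)
$\left(-37705 + 11501\right) \left(\frac{20669 - 10351}{22828 - 7525} + H\right) = \left(-37705 + 11501\right) \left(\frac{20669 - 10351}{22828 - 7525} + 840\right) = - 26204 \left(\frac{10318}{15303} + 840\right) = \left(-26204\right) \frac{12864838}{15303} = - \frac{337110214952}{15303}$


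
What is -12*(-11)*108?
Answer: 14256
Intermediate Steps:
-12*(-11)*108 = 132*108 = 14256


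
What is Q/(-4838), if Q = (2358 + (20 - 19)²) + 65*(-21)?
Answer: -497/2419 ≈ -0.20546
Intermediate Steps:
Q = 994 (Q = (2358 + 1²) - 1365 = (2358 + 1) - 1365 = 2359 - 1365 = 994)
Q/(-4838) = 994/(-4838) = 994*(-1/4838) = -497/2419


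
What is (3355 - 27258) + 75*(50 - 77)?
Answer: -25928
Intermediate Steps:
(3355 - 27258) + 75*(50 - 77) = -23903 + 75*(-27) = -23903 - 2025 = -25928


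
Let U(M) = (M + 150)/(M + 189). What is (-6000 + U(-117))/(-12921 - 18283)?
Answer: 143989/748896 ≈ 0.19227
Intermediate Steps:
U(M) = (150 + M)/(189 + M)
(-6000 + U(-117))/(-12921 - 18283) = (-6000 + (150 - 117)/(189 - 117))/(-12921 - 18283) = (-6000 + 33/72)/(-31204) = (-6000 + (1/72)*33)*(-1/31204) = (-6000 + 11/24)*(-1/31204) = -143989/24*(-1/31204) = 143989/748896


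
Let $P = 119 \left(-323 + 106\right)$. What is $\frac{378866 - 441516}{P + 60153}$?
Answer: $- \frac{6265}{3433} \approx -1.8249$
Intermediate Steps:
$P = -25823$ ($P = 119 \left(-217\right) = -25823$)
$\frac{378866 - 441516}{P + 60153} = \frac{378866 - 441516}{-25823 + 60153} = - \frac{62650}{34330} = \left(-62650\right) \frac{1}{34330} = - \frac{6265}{3433}$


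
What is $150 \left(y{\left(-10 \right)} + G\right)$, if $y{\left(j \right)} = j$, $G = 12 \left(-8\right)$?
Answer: $-15900$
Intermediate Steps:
$G = -96$
$150 \left(y{\left(-10 \right)} + G\right) = 150 \left(-10 - 96\right) = 150 \left(-106\right) = -15900$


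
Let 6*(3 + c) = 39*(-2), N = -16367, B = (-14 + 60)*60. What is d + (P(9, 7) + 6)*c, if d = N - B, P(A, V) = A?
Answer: -19367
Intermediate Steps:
B = 2760 (B = 46*60 = 2760)
c = -16 (c = -3 + (39*(-2))/6 = -3 + (1/6)*(-78) = -3 - 13 = -16)
d = -19127 (d = -16367 - 1*2760 = -16367 - 2760 = -19127)
d + (P(9, 7) + 6)*c = -19127 + (9 + 6)*(-16) = -19127 + 15*(-16) = -19127 - 240 = -19367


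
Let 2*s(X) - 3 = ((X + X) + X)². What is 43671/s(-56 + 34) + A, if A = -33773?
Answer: -49043055/1453 ≈ -33753.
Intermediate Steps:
s(X) = 3/2 + 9*X²/2 (s(X) = 3/2 + ((X + X) + X)²/2 = 3/2 + (2*X + X)²/2 = 3/2 + (3*X)²/2 = 3/2 + (9*X²)/2 = 3/2 + 9*X²/2)
43671/s(-56 + 34) + A = 43671/(3/2 + 9*(-56 + 34)²/2) - 33773 = 43671/(3/2 + (9/2)*(-22)²) - 33773 = 43671/(3/2 + (9/2)*484) - 33773 = 43671/(3/2 + 2178) - 33773 = 43671/(4359/2) - 33773 = 43671*(2/4359) - 33773 = 29114/1453 - 33773 = -49043055/1453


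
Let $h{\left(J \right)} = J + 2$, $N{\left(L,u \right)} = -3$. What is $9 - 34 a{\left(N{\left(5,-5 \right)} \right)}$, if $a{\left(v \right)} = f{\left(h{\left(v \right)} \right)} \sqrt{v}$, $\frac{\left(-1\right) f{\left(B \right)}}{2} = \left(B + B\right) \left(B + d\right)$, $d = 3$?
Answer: $9 - 272 i \sqrt{3} \approx 9.0 - 471.12 i$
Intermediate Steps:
$h{\left(J \right)} = 2 + J$
$f{\left(B \right)} = - 4 B \left(3 + B\right)$ ($f{\left(B \right)} = - 2 \left(B + B\right) \left(B + 3\right) = - 2 \cdot 2 B \left(3 + B\right) = - 4 B \left(3 + B\right)$)
$a{\left(v \right)} = - 4 \sqrt{v} \left(2 + v\right) \left(5 + v\right)$ ($a{\left(v \right)} = - 4 \left(2 + v\right) \left(3 + \left(2 + v\right)\right) \sqrt{v} = - 4 \left(2 + v\right) \left(5 + v\right) \sqrt{v} = - 4 \sqrt{v} \left(2 + v\right) \left(5 + v\right)$)
$9 - 34 a{\left(N{\left(5,-5 \right)} \right)} = 9 - 34 \left(- 4 \sqrt{-3} \left(2 - 3\right) \left(5 - 3\right)\right) = 9 - 34 \left(\left(-4\right) i \sqrt{3} \left(-1\right) 2\right) = 9 - 34 \cdot 8 i \sqrt{3} = 9 - 272 i \sqrt{3}$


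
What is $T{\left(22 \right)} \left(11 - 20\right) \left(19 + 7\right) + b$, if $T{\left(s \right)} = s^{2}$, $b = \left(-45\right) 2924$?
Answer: $-244836$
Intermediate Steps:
$b = -131580$
$T{\left(22 \right)} \left(11 - 20\right) \left(19 + 7\right) + b = 22^{2} \left(11 - 20\right) \left(19 + 7\right) - 131580 = 484 \left(\left(-9\right) 26\right) - 131580 = 484 \left(-234\right) - 131580 = -113256 - 131580 = -244836$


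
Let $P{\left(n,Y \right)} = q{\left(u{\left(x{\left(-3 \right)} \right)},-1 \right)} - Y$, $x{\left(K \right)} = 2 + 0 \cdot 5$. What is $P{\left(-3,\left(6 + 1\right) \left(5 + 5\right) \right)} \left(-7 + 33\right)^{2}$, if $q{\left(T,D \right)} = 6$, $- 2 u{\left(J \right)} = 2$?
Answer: $-43264$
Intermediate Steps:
$x{\left(K \right)} = 2$ ($x{\left(K \right)} = 2 + 0 = 2$)
$u{\left(J \right)} = -1$ ($u{\left(J \right)} = \left(- \frac{1}{2}\right) 2 = -1$)
$P{\left(n,Y \right)} = 6 - Y$
$P{\left(-3,\left(6 + 1\right) \left(5 + 5\right) \right)} \left(-7 + 33\right)^{2} = \left(6 - \left(6 + 1\right) \left(5 + 5\right)\right) \left(-7 + 33\right)^{2} = \left(6 - 7 \cdot 10\right) 26^{2} = \left(6 - 70\right) 676 = \left(-64\right) 676 = -43264$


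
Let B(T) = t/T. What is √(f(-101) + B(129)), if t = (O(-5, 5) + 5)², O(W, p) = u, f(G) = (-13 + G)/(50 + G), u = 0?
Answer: √11682111/2193 ≈ 1.5586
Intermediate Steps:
f(G) = (-13 + G)/(50 + G)
O(W, p) = 0
t = 25 (t = (0 + 5)² = 5² = 25)
B(T) = 25/T
√(f(-101) + B(129)) = √((-13 - 101)/(50 - 101) + 25/129) = √(-114/(-51) + 25*(1/129)) = √(-1/51*(-114) + 25/129) = √(38/17 + 25/129) = √(5327/2193) = √11682111/2193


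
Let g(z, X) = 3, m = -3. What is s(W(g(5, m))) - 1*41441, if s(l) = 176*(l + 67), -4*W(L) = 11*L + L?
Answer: -31233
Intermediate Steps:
W(L) = -3*L (W(L) = -(11*L + L)/4 = -3*L)
s(l) = 11792 + 176*l (s(l) = 176*(67 + l) = 11792 + 176*l)
s(W(g(5, m))) - 1*41441 = (11792 + 176*(-3*3)) - 1*41441 = (11792 + 176*(-9)) - 41441 = (11792 - 1584) - 41441 = 10208 - 41441 = -31233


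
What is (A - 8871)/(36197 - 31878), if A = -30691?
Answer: -39562/4319 ≈ -9.1600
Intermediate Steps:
(A - 8871)/(36197 - 31878) = (-30691 - 8871)/(36197 - 31878) = -39562/4319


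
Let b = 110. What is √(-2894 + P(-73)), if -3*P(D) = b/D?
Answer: 2*I*√34693761/219 ≈ 53.791*I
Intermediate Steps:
P(D) = -110/(3*D)
√(-2894 + P(-73)) = √(-2894 - 110/3/(-73)) = √(-2894 - 110/3*(-1/73)) = √(-2894 + 110/219) = √(-633676/219) = 2*I*√34693761/219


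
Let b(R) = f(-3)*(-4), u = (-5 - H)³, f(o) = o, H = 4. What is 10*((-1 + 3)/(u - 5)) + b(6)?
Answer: 4394/367 ≈ 11.973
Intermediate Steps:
u = -729 (u = (-5 - 1*4)³ = (-5 - 4)³ = (-9)³ = -729)
b(R) = 12 (b(R) = -3*(-4) = 12)
10*((-1 + 3)/(u - 5)) + b(6) = 10*((-1 + 3)/(-729 - 5)) + 12 = 10*(2/(-734)) + 12 = 10*(2*(-1/734)) + 12 = 10*(-1/367) + 12 = -10/367 + 12 = 4394/367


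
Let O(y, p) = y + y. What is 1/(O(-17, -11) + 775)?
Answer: 1/741 ≈ 0.0013495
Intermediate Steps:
O(y, p) = 2*y
1/(O(-17, -11) + 775) = 1/(2*(-17) + 775) = 1/(-34 + 775) = 1/741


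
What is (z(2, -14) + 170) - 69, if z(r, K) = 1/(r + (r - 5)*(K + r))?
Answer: 3839/38 ≈ 101.03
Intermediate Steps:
z(r, K) = 1/(r + (-5 + r)*(K + r))
(z(2, -14) + 170) - 69 = (1/(2² - 5*(-14) - 4*2 - 14*2) + 170) - 69 = (1/(4 + 70 - 8 - 28) + 170) - 69 = (1/38 + 170) - 69 = 6461/38 - 69 = 3839/38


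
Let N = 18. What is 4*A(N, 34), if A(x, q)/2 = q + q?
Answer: 544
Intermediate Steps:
A(x, q) = 4*q (A(x, q) = 2*(q + q) = 2*(2*q) = 4*q)
4*A(N, 34) = 4*(4*34) = 4*136 = 544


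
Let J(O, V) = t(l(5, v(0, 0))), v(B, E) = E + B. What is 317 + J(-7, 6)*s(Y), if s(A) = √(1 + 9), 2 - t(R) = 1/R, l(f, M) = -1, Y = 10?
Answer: 317 + 3*√10 ≈ 326.49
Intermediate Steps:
v(B, E) = B + E
t(R) = 2 - 1/R
J(O, V) = 3 (J(O, V) = 2 - 1/(-1) = 2 - 1*(-1) = 2 + 1 = 3)
s(A) = √10
317 + J(-7, 6)*s(Y) = 317 + 3*√10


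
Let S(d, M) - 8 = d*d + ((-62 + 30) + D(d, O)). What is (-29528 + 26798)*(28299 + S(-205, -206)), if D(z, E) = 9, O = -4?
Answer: -191943570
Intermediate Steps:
S(d, M) = -15 + d² (S(d, M) = 8 + (d*d + ((-62 + 30) + 9)) = 8 + (d² + (-32 + 9)) = 8 + (d² - 23) = 8 + (-23 + d²) = -15 + d²)
(-29528 + 26798)*(28299 + S(-205, -206)) = (-29528 + 26798)*(28299 + (-15 + (-205)²)) = -2730*(28299 + (-15 + 42025)) = -2730*(28299 + 42010) = -2730*70309 = -191943570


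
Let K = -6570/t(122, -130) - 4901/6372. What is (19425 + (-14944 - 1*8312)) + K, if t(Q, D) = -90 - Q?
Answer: -1283583739/337716 ≈ -3800.8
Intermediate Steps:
K = 10206257/337716 (K = -6570/(-90 - 1*122) - 4901/6372 = -6570/(-90 - 122) - 4901*1/6372 = -6570/(-212) - 4901/6372 = -6570*(-1/212) - 4901/6372 = 3285/106 - 4901/6372 = 10206257/337716 ≈ 30.221)
(19425 + (-14944 - 1*8312)) + K = (19425 + (-14944 - 1*8312)) + 10206257/337716 = (19425 + (-14944 - 8312)) + 10206257/337716 = (19425 - 23256) + 10206257/337716 = -3831 + 10206257/337716 = -1283583739/337716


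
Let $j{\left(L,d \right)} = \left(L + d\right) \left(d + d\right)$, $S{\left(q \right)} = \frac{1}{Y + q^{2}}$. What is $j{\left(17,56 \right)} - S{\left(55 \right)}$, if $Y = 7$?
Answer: $\frac{24789631}{3032} \approx 8176.0$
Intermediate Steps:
$S{\left(q \right)} = \frac{1}{7 + q^{2}}$
$j{\left(L,d \right)} = 2 d \left(L + d\right)$ ($j{\left(L,d \right)} = \left(L + d\right) 2 d = 2 d \left(L + d\right)$)
$j{\left(17,56 \right)} - S{\left(55 \right)} = 2 \cdot 56 \left(17 + 56\right) - \frac{1}{7 + 55^{2}} = 2 \cdot 56 \cdot 73 - \frac{1}{7 + 3025} = 8176 - \frac{1}{3032} = \frac{24789631}{3032}$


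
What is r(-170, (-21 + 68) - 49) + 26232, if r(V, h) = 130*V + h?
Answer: 4130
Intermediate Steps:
r(V, h) = h + 130*V
r(-170, (-21 + 68) - 49) + 26232 = (((-21 + 68) - 49) + 130*(-170)) + 26232 = ((47 - 49) - 22100) + 26232 = (-2 - 22100) + 26232 = -22102 + 26232 = 4130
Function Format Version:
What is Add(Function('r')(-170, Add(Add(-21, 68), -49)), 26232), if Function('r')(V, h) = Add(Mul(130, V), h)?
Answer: 4130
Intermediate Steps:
Function('r')(V, h) = Add(h, Mul(130, V))
Add(Function('r')(-170, Add(Add(-21, 68), -49)), 26232) = Add(Add(Add(Add(-21, 68), -49), Mul(130, -170)), 26232) = Add(Add(Add(47, -49), -22100), 26232) = Add(Add(-2, -22100), 26232) = Add(-22102, 26232) = 4130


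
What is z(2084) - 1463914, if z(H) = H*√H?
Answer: -1463914 + 4168*√521 ≈ -1.3688e+6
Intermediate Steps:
z(H) = H^(3/2)
z(2084) - 1463914 = 2084^(3/2) - 1463914 = 4168*√521 - 1463914 = -1463914 + 4168*√521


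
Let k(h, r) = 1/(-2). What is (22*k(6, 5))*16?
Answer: -176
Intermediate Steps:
k(h, r) = -1/2
(22*k(6, 5))*16 = (22*(-1/2))*16 = -11*16 = -176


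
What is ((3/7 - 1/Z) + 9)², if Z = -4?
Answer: 73441/784 ≈ 93.675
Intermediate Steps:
((3/7 - 1/Z) + 9)² = ((3/7 - 1/(-4)) + 9)² = ((3*(⅐) - 1*(-¼)) + 9)² = ((3/7 + ¼) + 9)² = (19/28 + 9)² = (271/28)² = 73441/784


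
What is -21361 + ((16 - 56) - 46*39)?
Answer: -23195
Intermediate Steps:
-21361 + ((16 - 56) - 46*39) = -21361 + (-40 - 1794) = -21361 - 1834 = -23195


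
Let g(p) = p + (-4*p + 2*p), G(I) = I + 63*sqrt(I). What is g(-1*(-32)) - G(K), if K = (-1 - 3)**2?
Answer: -300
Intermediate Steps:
K = 16 (K = (-4)**2 = 16)
g(p) = -p (g(p) = p - 2*p = -p)
g(-1*(-32)) - G(K) = -(-1)*(-32) - (16 + 63*sqrt(16)) = -1*32 - (16 + 63*4) = -32 - (16 + 252) = -32 - 1*268 = -32 - 268 = -300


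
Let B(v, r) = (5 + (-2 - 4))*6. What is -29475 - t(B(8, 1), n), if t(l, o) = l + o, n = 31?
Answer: -29500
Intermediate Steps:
B(v, r) = -6 (B(v, r) = (5 - 6)*6 = -1*6 = -6)
-29475 - t(B(8, 1), n) = -29475 - (-6 + 31) = -29475 - 1*25 = -29475 - 25 = -29500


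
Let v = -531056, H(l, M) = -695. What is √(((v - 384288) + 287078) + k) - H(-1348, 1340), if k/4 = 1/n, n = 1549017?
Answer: 695 + I*√167499461899836534/516339 ≈ 695.0 + 792.63*I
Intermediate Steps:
k = 4/1549017 ≈ 2.5823e-6
√(((v - 384288) + 287078) + k) - H(-1348, 1340) = √(((-531056 - 384288) + 287078) + 4/1549017) - 1*(-695) = √((-915344 + 287078) + 4/1549017) + 695 = √(-628266 + 4/1549017) + 695 = √(-973194714518/1549017) + 695 = I*√167499461899836534/516339 + 695 = 695 + I*√167499461899836534/516339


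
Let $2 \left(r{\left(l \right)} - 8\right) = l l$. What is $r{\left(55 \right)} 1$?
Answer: $\frac{3041}{2} \approx 1520.5$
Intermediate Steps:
$r{\left(l \right)} = 8 + \frac{l^{2}}{2}$ ($r{\left(l \right)} = 8 + \frac{l l}{2} = 8 + \frac{l^{2}}{2}$)
$r{\left(55 \right)} 1 = \left(8 + \frac{55^{2}}{2}\right) 1 = \left(8 + \frac{1}{2} \cdot 3025\right) 1 = \left(8 + \frac{3025}{2}\right) 1 = \frac{3041}{2} \cdot 1 = \frac{3041}{2}$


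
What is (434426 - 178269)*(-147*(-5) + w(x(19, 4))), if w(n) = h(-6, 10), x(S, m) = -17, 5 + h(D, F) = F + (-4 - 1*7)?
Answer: 186738453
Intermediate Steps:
h(D, F) = -16 + F (h(D, F) = -5 + (F + (-4 - 1*7)) = -5 + (F + (-4 - 7)) = -5 + (F - 11) = -5 + (-11 + F) = -16 + F)
w(n) = -6 (w(n) = -16 + 10 = -6)
(434426 - 178269)*(-147*(-5) + w(x(19, 4))) = (434426 - 178269)*(-147*(-5) - 6) = 256157*(735 - 6) = 256157*729 = 186738453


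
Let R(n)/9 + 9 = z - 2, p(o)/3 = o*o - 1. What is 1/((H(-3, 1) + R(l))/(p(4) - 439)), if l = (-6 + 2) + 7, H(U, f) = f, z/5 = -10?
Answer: 197/274 ≈ 0.71898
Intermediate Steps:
z = -50 (z = 5*(-10) = -50)
p(o) = -3 + 3*o² (p(o) = 3*(o*o - 1) = 3*(o² - 1) = 3*(-1 + o²) = -3 + 3*o²)
l = 3 (l = -4 + 7 = 3)
R(n) = -549 (R(n) = -81 + 9*(-50 - 2) = -81 + 9*(-52) = -81 - 468 = -549)
1/((H(-3, 1) + R(l))/(p(4) - 439)) = 1/((1 - 549)/((-3 + 3*4²) - 439)) = 1/(-548/((-3 + 3*16) - 439)) = 1/(-548/((-3 + 48) - 439)) = 1/(-548/(45 - 439)) = 1/(-548/(-394)) = 1/(-548*(-1/394)) = 1/(274/197) = 197/274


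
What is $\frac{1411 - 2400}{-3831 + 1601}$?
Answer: $\frac{989}{2230} \approx 0.4435$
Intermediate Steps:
$\frac{1411 - 2400}{-3831 + 1601} = - \frac{989}{-2230} = \left(-989\right) \left(- \frac{1}{2230}\right) = \frac{989}{2230}$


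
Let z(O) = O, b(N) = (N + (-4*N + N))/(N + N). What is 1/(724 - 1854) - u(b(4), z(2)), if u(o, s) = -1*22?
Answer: 24859/1130 ≈ 21.999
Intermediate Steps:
b(N) = -1 (b(N) = (N - 3*N)/((2*N)) = (-2*N)*(1/(2*N)) = -1)
u(o, s) = -22
1/(724 - 1854) - u(b(4), z(2)) = 1/(724 - 1854) - 1*(-22) = 1/(-1130) + 22 = -1/1130 + 22 = 24859/1130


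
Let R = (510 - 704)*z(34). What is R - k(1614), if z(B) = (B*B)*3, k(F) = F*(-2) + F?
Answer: -671178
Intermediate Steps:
k(F) = -F (k(F) = -2*F + F = -F)
z(B) = 3*B² (z(B) = B²*3 = 3*B²)
R = -672792 (R = (510 - 704)*(3*34²) = -582*1156 = -194*3468 = -672792)
R - k(1614) = -672792 - (-1)*1614 = -672792 - 1*(-1614) = -672792 + 1614 = -671178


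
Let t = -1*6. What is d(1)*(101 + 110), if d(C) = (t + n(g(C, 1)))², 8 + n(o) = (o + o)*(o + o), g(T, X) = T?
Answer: 21100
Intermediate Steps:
t = -6
n(o) = -8 + 4*o² (n(o) = -8 + (o + o)*(o + o) = -8 + (2*o)*(2*o) = -8 + 4*o²)
d(C) = (-14 + 4*C²)² (d(C) = (-6 + (-8 + 4*C²))² = (-14 + 4*C²)²)
d(1)*(101 + 110) = (4*(-7 + 2*1²)²)*(101 + 110) = (4*(-7 + 2*1)²)*211 = (4*(-7 + 2)²)*211 = (4*(-5)²)*211 = (4*25)*211 = 100*211 = 21100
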